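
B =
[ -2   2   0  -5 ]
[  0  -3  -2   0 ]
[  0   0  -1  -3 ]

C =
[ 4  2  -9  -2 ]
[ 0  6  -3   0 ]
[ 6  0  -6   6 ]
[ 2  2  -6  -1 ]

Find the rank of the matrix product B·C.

First compute BC:
[[-18,  -2,  42,   9],
 [-12, -18,  21, -12],
 [-12,  -6,  24,  -3]]
Now row reduce the product.
R2 ← R2 − (2/3)·R1: [0, -50/3, -7, -18]
R3 ← R3 − (2/3)·R1: [0, -14/3, -4, -9]
R3 ← R3 − (7/25)·R2: [0, 0, -51/25, -99/25]
3 nonzero rows, so rank(BC) = 3.

3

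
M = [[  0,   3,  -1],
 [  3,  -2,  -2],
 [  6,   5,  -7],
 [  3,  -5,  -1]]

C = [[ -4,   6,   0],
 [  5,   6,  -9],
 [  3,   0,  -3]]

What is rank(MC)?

First compute MC:
[[ 12,  18, -24],
 [-28,   6,  24],
 [-20,  66, -24],
 [-40, -12,  48]]
Now row reduce the product.
R2 ← R2 + (7/3)·R1: [0, 48, -32]
R3 ← R3 + (5/3)·R1: [0, 96, -64]
R4 ← R4 + (10/3)·R1: [0, 48, -32]
R3 ← R3 − (2)·R2: [0, 0, 0]
R4 ← R4 − R2: [0, 0, 0]
2 nonzero rows, so rank(MC) = 2.

2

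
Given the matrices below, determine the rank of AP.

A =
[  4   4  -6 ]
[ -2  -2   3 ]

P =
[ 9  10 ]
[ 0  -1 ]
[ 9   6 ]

First compute AP:
[[-18,   0],
 [  9,   0]]
Now row reduce the product.
R2 ← R2 + (1/2)·R1: [0, 0]
1 nonzero row, so rank(AP) = 1.

1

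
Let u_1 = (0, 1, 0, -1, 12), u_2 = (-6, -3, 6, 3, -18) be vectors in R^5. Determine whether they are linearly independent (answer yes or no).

Form the matrix with these vectors as rows and row reduce.
Swap R1 ↔ R2
2 nonzero rows, so the 2 vectors span a space of dimension 2.
Since 2 = 2, the vectors are linearly independent.

yes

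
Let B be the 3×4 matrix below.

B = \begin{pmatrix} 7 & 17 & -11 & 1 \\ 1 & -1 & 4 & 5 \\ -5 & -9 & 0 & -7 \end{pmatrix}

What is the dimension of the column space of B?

3

Row reduce to echelon form.
R2 ← R2 − (1/7)·R1: [0, -24/7, 39/7, 34/7]
R3 ← R3 + (5/7)·R1: [0, 22/7, -55/7, -44/7]
R3 ← R3 + (11/12)·R2: [0, 0, -11/4, -11/6]
Echelon form has 3 nonzero rows, so rank(B) = 3.
The column space has dimension equal to the rank: 3.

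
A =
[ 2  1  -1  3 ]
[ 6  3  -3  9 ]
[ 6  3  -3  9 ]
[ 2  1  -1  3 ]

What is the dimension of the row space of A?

Row reduce to echelon form.
R2 ← R2 − (3)·R1: [0, 0, 0, 0]
R3 ← R3 − (3)·R1: [0, 0, 0, 0]
R4 ← R4 − R1: [0, 0, 0, 0]
Echelon form has 1 nonzero row, so rank(A) = 1.
The row space has dimension equal to the rank: 1.

1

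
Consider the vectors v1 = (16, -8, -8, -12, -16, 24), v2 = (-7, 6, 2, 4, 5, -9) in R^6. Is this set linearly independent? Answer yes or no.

yes

Form the matrix with these vectors as rows and row reduce.
R2 ← R2 + (7/16)·R1: [0, 5/2, -3/2, -5/4, -2, 3/2]
2 nonzero rows, so the 2 vectors span a space of dimension 2.
Since 2 = 2, the vectors are linearly independent.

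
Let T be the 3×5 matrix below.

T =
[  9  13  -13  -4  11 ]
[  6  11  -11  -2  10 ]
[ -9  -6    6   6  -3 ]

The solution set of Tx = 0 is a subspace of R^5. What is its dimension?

3

Row reduce to echelon form.
R2 ← R2 − (2/3)·R1: [0, 7/3, -7/3, 2/3, 8/3]
R3 ← R3 + R1: [0, 7, -7, 2, 8]
R3 ← R3 − (3)·R2: [0, 0, 0, 0, 0]
2 nonzero rows, so rank(T) = 2.
T has 5 columns; by rank–nullity, nullity = 5 − 2 = 3.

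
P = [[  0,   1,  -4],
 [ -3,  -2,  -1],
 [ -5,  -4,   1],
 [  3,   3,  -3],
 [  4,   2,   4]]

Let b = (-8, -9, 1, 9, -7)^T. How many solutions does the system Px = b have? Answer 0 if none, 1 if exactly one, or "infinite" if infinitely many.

Row reduce the augmented matrix [P | b].
Swap R1 ↔ R2
R3 ← R3 − (5/3)·R1: [0, -2/3, 8/3, 16]
R4 ← R4 + R1: [0, 1, -4, 0]
R5 ← R5 + (4/3)·R1: [0, -2/3, 8/3, -19]
R3 ← R3 + (2/3)·R2: [0, 0, 0, 32/3]
R4 ← R4 − R2: [0, 0, 0, 8]
R5 ← R5 + (2/3)·R2: [0, 0, 0, -73/3]
R4 ← R4 − (3/4)·R3: [0, 0, 0, 0]
R5 ← R5 + (73/32)·R3: [0, 0, 0, 0]
The echelon form has 3 nonzero rows; the last pivot sits in the augmented column, so rank(P) = 2 but rank([P|b]) = 3.
Since the ranks differ, the system is inconsistent.
It has no solutions.

0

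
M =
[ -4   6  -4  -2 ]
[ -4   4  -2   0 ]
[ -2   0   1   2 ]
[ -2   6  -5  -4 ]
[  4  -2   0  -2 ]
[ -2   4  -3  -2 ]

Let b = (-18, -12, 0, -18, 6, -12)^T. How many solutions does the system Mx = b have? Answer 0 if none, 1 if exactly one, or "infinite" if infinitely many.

infinite

Row reduce the augmented matrix [M | b].
R2 ← R2 − R1: [0, -2, 2, 2, 6]
R3 ← R3 − (1/2)·R1: [0, -3, 3, 3, 9]
R4 ← R4 − (1/2)·R1: [0, 3, -3, -3, -9]
R5 ← R5 + R1: [0, 4, -4, -4, -12]
R6 ← R6 − (1/2)·R1: [0, 1, -1, -1, -3]
R3 ← R3 − (3/2)·R2: [0, 0, 0, 0, 0]
R4 ← R4 + (3/2)·R2: [0, 0, 0, 0, 0]
R5 ← R5 + (2)·R2: [0, 0, 0, 0, 0]
R6 ← R6 + (1/2)·R2: [0, 0, 0, 0, 0]
The echelon form has 2 nonzero rows, and every pivot lies in the first 4 columns, so rank(M) = rank([M|b]) = 2.
The system is consistent.
rank = 2 < 4 unknowns, so there are infinitely many solutions.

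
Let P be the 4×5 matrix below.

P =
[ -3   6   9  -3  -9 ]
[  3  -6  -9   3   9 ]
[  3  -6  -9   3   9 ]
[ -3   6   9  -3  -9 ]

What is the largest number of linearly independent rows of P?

Row reduce to echelon form.
R2 ← R2 + R1: [0, 0, 0, 0, 0]
R3 ← R3 + R1: [0, 0, 0, 0, 0]
R4 ← R4 − R1: [0, 0, 0, 0, 0]
Echelon form has 1 nonzero row, so rank(P) = 1.
The rank gives the maximum number of linearly independent rows: 1.

1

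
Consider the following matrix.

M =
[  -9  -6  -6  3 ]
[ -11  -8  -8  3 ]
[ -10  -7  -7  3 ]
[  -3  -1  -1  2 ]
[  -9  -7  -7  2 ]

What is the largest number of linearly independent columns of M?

Row reduce to echelon form.
R2 ← R2 − (11/9)·R1: [0, -2/3, -2/3, -2/3]
R3 ← R3 − (10/9)·R1: [0, -1/3, -1/3, -1/3]
R4 ← R4 − (1/3)·R1: [0, 1, 1, 1]
R5 ← R5 − R1: [0, -1, -1, -1]
R3 ← R3 − (1/2)·R2: [0, 0, 0, 0]
R4 ← R4 + (3/2)·R2: [0, 0, 0, 0]
R5 ← R5 − (3/2)·R2: [0, 0, 0, 0]
Echelon form has 2 nonzero rows, so rank(M) = 2.
The rank gives the maximum number of linearly independent columns: 2.

2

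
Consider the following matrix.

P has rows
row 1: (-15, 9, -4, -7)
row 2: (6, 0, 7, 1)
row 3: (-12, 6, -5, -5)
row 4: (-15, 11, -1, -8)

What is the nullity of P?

Row reduce to echelon form.
R2 ← R2 + (2/5)·R1: [0, 18/5, 27/5, -9/5]
R3 ← R3 − (4/5)·R1: [0, -6/5, -9/5, 3/5]
R4 ← R4 − R1: [0, 2, 3, -1]
R3 ← R3 + (1/3)·R2: [0, 0, 0, 0]
R4 ← R4 − (5/9)·R2: [0, 0, 0, 0]
2 nonzero rows, so rank(P) = 2.
P has 4 columns; by rank–nullity, nullity = 4 − 2 = 2.

2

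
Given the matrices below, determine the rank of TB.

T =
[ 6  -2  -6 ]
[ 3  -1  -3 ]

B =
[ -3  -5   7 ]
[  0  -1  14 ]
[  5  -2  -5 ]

1

First compute TB:
[[-48, -16,  44],
 [-24,  -8,  22]]
Now row reduce the product.
R2 ← R2 − (1/2)·R1: [0, 0, 0]
1 nonzero row, so rank(TB) = 1.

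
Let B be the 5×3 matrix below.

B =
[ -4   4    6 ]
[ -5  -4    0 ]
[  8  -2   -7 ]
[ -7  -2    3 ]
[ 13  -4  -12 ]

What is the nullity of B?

Row reduce to echelon form.
R2 ← R2 − (5/4)·R1: [0, -9, -15/2]
R3 ← R3 + (2)·R1: [0, 6, 5]
R4 ← R4 − (7/4)·R1: [0, -9, -15/2]
R5 ← R5 + (13/4)·R1: [0, 9, 15/2]
R3 ← R3 + (2/3)·R2: [0, 0, 0]
R4 ← R4 − R2: [0, 0, 0]
R5 ← R5 + R2: [0, 0, 0]
2 nonzero rows, so rank(B) = 2.
B has 3 columns; by rank–nullity, nullity = 3 − 2 = 1.

1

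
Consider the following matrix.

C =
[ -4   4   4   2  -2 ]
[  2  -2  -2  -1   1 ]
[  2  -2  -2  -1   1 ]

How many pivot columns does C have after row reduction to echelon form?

Row reduce to echelon form.
R2 ← R2 + (1/2)·R1: [0, 0, 0, 0, 0]
R3 ← R3 + (1/2)·R1: [0, 0, 0, 0, 0]
Echelon form has 1 nonzero row, so rank(C) = 1.
Each nonzero row contributes one pivot column: 1 pivot columns.

1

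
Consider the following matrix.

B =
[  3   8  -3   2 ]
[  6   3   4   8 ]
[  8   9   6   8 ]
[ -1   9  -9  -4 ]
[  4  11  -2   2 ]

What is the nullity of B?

Row reduce to echelon form.
R2 ← R2 − (2)·R1: [0, -13, 10, 4]
R3 ← R3 − (8/3)·R1: [0, -37/3, 14, 8/3]
R4 ← R4 + (1/3)·R1: [0, 35/3, -10, -10/3]
R5 ← R5 − (4/3)·R1: [0, 1/3, 2, -2/3]
R3 ← R3 − (37/39)·R2: [0, 0, 176/39, -44/39]
R4 ← R4 + (35/39)·R2: [0, 0, -40/39, 10/39]
R5 ← R5 + (1/39)·R2: [0, 0, 88/39, -22/39]
R4 ← R4 + (5/22)·R3: [0, 0, 0, 0]
R5 ← R5 − (1/2)·R3: [0, 0, 0, 0]
3 nonzero rows, so rank(B) = 3.
B has 4 columns; by rank–nullity, nullity = 4 − 3 = 1.

1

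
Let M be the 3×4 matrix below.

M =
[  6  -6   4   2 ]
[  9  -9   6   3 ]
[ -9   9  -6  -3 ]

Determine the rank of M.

1

Row reduce to echelon form.
R2 ← R2 − (3/2)·R1: [0, 0, 0, 0]
R3 ← R3 + (3/2)·R1: [0, 0, 0, 0]
Echelon form has 1 nonzero row, so rank(M) = 1.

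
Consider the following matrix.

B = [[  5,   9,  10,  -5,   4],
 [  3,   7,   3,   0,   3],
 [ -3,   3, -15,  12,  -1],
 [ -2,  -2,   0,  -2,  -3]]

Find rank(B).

4

Row reduce to echelon form.
R2 ← R2 − (3/5)·R1: [0, 8/5, -3, 3, 3/5]
R3 ← R3 + (3/5)·R1: [0, 42/5, -9, 9, 7/5]
R4 ← R4 + (2/5)·R1: [0, 8/5, 4, -4, -7/5]
R3 ← R3 − (21/4)·R2: [0, 0, 27/4, -27/4, -7/4]
R4 ← R4 − R2: [0, 0, 7, -7, -2]
R4 ← R4 − (28/27)·R3: [0, 0, 0, 0, -5/27]
Echelon form has 4 nonzero rows, so rank(B) = 4.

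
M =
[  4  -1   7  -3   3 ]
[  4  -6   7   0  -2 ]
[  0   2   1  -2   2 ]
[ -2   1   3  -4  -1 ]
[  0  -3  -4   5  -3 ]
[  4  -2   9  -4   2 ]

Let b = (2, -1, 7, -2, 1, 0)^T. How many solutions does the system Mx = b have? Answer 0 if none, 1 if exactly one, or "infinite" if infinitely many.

Row reduce the augmented matrix [M | b].
R2 ← R2 − R1: [0, -5, 0, 3, -5, -3]
R4 ← R4 + (1/2)·R1: [0, 1/2, 13/2, -11/2, 1/2, -1]
R6 ← R6 − R1: [0, -1, 2, -1, -1, -2]
R3 ← R3 + (2/5)·R2: [0, 0, 1, -4/5, 0, 29/5]
R4 ← R4 + (1/10)·R2: [0, 0, 13/2, -26/5, 0, -13/10]
R5 ← R5 − (3/5)·R2: [0, 0, -4, 16/5, 0, 14/5]
R6 ← R6 − (1/5)·R2: [0, 0, 2, -8/5, 0, -7/5]
R4 ← R4 − (13/2)·R3: [0, 0, 0, 0, 0, -39]
R5 ← R5 + (4)·R3: [0, 0, 0, 0, 0, 26]
R6 ← R6 − (2)·R3: [0, 0, 0, 0, 0, -13]
R5 ← R5 + (2/3)·R4: [0, 0, 0, 0, 0, 0]
R6 ← R6 − (1/3)·R4: [0, 0, 0, 0, 0, 0]
The echelon form has 4 nonzero rows; the last pivot sits in the augmented column, so rank(M) = 3 but rank([M|b]) = 4.
Since the ranks differ, the system is inconsistent.
It has no solutions.

0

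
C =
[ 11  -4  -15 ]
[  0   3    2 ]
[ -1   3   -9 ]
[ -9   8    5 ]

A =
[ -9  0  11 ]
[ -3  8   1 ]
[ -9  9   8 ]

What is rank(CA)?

2

First compute CA:
[[ 48, -167,  -3],
 [-27,  42,  19],
 [ 81, -57, -80],
 [ 12, 109, -51]]
Now row reduce the product.
R2 ← R2 + (9/16)·R1: [0, -831/16, 277/16]
R3 ← R3 − (27/16)·R1: [0, 3597/16, -1199/16]
R4 ← R4 − (1/4)·R1: [0, 603/4, -201/4]
R3 ← R3 + (1199/277)·R2: [0, 0, 0]
R4 ← R4 + (804/277)·R2: [0, 0, 0]
2 nonzero rows, so rank(CA) = 2.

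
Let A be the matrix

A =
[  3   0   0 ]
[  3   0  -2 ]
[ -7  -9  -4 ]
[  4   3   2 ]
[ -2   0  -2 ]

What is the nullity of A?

0

Row reduce to echelon form.
R2 ← R2 − R1: [0, 0, -2]
R3 ← R3 + (7/3)·R1: [0, -9, -4]
R4 ← R4 − (4/3)·R1: [0, 3, 2]
R5 ← R5 + (2/3)·R1: [0, 0, -2]
Swap R2 ↔ R3
R4 ← R4 + (1/3)·R2: [0, 0, 2/3]
R4 ← R4 + (1/3)·R3: [0, 0, 0]
R5 ← R5 − R3: [0, 0, 0]
3 nonzero rows, so rank(A) = 3.
A has 3 columns; by rank–nullity, nullity = 3 − 3 = 0.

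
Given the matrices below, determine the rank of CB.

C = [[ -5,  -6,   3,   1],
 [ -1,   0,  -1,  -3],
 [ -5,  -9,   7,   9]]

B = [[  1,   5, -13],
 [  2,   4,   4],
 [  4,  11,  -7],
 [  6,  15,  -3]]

First compute CB:
[[  1,  -1,  17],
 [-23, -61,  29],
 [ 59, 151, -47]]
Now row reduce the product.
R2 ← R2 + (23)·R1: [0, -84, 420]
R3 ← R3 − (59)·R1: [0, 210, -1050]
R3 ← R3 + (5/2)·R2: [0, 0, 0]
2 nonzero rows, so rank(CB) = 2.

2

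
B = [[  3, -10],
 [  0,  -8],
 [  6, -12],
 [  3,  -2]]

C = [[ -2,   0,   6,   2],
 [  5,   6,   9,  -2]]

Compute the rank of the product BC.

First compute BC:
[[-56, -60, -72,  26],
 [-40, -48, -72,  16],
 [-72, -72, -72,  36],
 [-16, -12,   0,  10]]
Now row reduce the product.
R2 ← R2 − (5/7)·R1: [0, -36/7, -144/7, -18/7]
R3 ← R3 − (9/7)·R1: [0, 36/7, 144/7, 18/7]
R4 ← R4 − (2/7)·R1: [0, 36/7, 144/7, 18/7]
R3 ← R3 + R2: [0, 0, 0, 0]
R4 ← R4 + R2: [0, 0, 0, 0]
2 nonzero rows, so rank(BC) = 2.

2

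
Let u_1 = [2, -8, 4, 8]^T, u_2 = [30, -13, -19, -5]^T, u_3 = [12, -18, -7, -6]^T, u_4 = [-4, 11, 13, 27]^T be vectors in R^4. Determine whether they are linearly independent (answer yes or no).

yes

Form the matrix with these vectors as rows and row reduce.
R2 ← R2 − (15)·R1: [0, 107, -79, -125]
R3 ← R3 − (6)·R1: [0, 30, -31, -54]
R4 ← R4 + (2)·R1: [0, -5, 21, 43]
R3 ← R3 − (30/107)·R2: [0, 0, -947/107, -2028/107]
R4 ← R4 + (5/107)·R2: [0, 0, 1852/107, 3976/107]
R4 ← R4 + (1852/947)·R3: [0, 0, 0, 88/947]
4 nonzero rows, so the 4 vectors span a space of dimension 4.
Since 4 = 4, the vectors are linearly independent.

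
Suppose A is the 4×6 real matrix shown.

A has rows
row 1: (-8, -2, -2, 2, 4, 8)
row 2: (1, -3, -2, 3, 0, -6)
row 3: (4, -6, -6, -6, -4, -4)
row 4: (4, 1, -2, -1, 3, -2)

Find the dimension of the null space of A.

Row reduce to echelon form.
R2 ← R2 + (1/8)·R1: [0, -13/4, -9/4, 13/4, 1/2, -5]
R3 ← R3 + (1/2)·R1: [0, -7, -7, -5, -2, 0]
R4 ← R4 + (1/2)·R1: [0, 0, -3, 0, 5, 2]
R3 ← R3 − (28/13)·R2: [0, 0, -28/13, -12, -40/13, 140/13]
R4 ← R4 − (39/28)·R3: [0, 0, 0, 117/7, 65/7, -13]
4 nonzero rows, so rank(A) = 4.
A has 6 columns; by rank–nullity, nullity = 6 − 4 = 2.

2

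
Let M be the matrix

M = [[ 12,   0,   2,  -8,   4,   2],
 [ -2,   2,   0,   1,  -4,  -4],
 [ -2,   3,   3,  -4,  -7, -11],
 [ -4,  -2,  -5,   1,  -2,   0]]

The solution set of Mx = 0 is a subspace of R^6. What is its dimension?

Row reduce to echelon form.
R2 ← R2 + (1/6)·R1: [0, 2, 1/3, -1/3, -10/3, -11/3]
R3 ← R3 + (1/6)·R1: [0, 3, 10/3, -16/3, -19/3, -32/3]
R4 ← R4 + (1/3)·R1: [0, -2, -13/3, -5/3, -2/3, 2/3]
R3 ← R3 − (3/2)·R2: [0, 0, 17/6, -29/6, -4/3, -31/6]
R4 ← R4 + R2: [0, 0, -4, -2, -4, -3]
R4 ← R4 + (24/17)·R3: [0, 0, 0, -150/17, -100/17, -175/17]
4 nonzero rows, so rank(M) = 4.
M has 6 columns; by rank–nullity, nullity = 6 − 4 = 2.

2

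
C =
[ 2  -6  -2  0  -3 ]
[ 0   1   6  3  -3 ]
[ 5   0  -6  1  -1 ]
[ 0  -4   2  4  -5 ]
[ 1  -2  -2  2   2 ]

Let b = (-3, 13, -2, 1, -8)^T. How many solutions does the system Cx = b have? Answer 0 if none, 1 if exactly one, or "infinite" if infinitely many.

Row reduce the augmented matrix [C | b].
R3 ← R3 − (5/2)·R1: [0, 15, -1, 1, 13/2, 11/2]
R5 ← R5 − (1/2)·R1: [0, 1, -1, 2, 7/2, -13/2]
R3 ← R3 − (15)·R2: [0, 0, -91, -44, 103/2, -379/2]
R4 ← R4 + (4)·R2: [0, 0, 26, 16, -17, 53]
R5 ← R5 − R2: [0, 0, -7, -1, 13/2, -39/2]
R4 ← R4 + (2/7)·R3: [0, 0, 0, 24/7, -16/7, -8/7]
R5 ← R5 − (1/13)·R3: [0, 0, 0, 31/13, 33/13, -64/13]
R5 ← R5 − (217/312)·R4: [0, 0, 0, 0, 161/39, -161/39]
The echelon form has 5 nonzero rows, and every pivot lies in the first 5 columns, so rank(C) = rank([C|b]) = 5.
The system is consistent.
rank = 5 = number of unknowns, so the solution is unique.

1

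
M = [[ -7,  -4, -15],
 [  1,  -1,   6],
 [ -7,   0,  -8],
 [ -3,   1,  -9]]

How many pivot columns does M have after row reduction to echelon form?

Row reduce to echelon form.
R2 ← R2 + (1/7)·R1: [0, -11/7, 27/7]
R3 ← R3 − R1: [0, 4, 7]
R4 ← R4 − (3/7)·R1: [0, 19/7, -18/7]
R3 ← R3 + (28/11)·R2: [0, 0, 185/11]
R4 ← R4 + (19/11)·R2: [0, 0, 45/11]
R4 ← R4 − (9/37)·R3: [0, 0, 0]
Echelon form has 3 nonzero rows, so rank(M) = 3.
Each nonzero row contributes one pivot column: 3 pivot columns.

3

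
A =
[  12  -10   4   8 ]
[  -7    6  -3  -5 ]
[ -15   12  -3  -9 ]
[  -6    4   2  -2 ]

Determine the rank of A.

2

Row reduce to echelon form.
R2 ← R2 + (7/12)·R1: [0, 1/6, -2/3, -1/3]
R3 ← R3 + (5/4)·R1: [0, -1/2, 2, 1]
R4 ← R4 + (1/2)·R1: [0, -1, 4, 2]
R3 ← R3 + (3)·R2: [0, 0, 0, 0]
R4 ← R4 + (6)·R2: [0, 0, 0, 0]
Echelon form has 2 nonzero rows, so rank(A) = 2.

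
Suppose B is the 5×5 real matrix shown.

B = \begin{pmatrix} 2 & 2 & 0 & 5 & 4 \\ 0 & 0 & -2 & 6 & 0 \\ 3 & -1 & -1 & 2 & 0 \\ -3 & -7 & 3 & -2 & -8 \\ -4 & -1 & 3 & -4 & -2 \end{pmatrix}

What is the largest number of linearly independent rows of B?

Row reduce to echelon form.
R3 ← R3 − (3/2)·R1: [0, -4, -1, -11/2, -6]
R4 ← R4 + (3/2)·R1: [0, -4, 3, 11/2, -2]
R5 ← R5 + (2)·R1: [0, 3, 3, 6, 6]
Swap R2 ↔ R3
R4 ← R4 − R2: [0, 0, 4, 11, 4]
R5 ← R5 + (3/4)·R2: [0, 0, 9/4, 15/8, 3/2]
R4 ← R4 + (2)·R3: [0, 0, 0, 23, 4]
R5 ← R5 + (9/8)·R3: [0, 0, 0, 69/8, 3/2]
R5 ← R5 − (3/8)·R4: [0, 0, 0, 0, 0]
Echelon form has 4 nonzero rows, so rank(B) = 4.
The rank gives the maximum number of linearly independent rows: 4.

4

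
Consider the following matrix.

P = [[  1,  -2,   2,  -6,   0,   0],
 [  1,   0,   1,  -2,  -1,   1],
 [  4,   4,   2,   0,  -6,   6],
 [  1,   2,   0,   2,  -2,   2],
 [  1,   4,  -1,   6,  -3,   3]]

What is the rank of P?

2

Row reduce to echelon form.
R2 ← R2 − R1: [0, 2, -1, 4, -1, 1]
R3 ← R3 − (4)·R1: [0, 12, -6, 24, -6, 6]
R4 ← R4 − R1: [0, 4, -2, 8, -2, 2]
R5 ← R5 − R1: [0, 6, -3, 12, -3, 3]
R3 ← R3 − (6)·R2: [0, 0, 0, 0, 0, 0]
R4 ← R4 − (2)·R2: [0, 0, 0, 0, 0, 0]
R5 ← R5 − (3)·R2: [0, 0, 0, 0, 0, 0]
Echelon form has 2 nonzero rows, so rank(P) = 2.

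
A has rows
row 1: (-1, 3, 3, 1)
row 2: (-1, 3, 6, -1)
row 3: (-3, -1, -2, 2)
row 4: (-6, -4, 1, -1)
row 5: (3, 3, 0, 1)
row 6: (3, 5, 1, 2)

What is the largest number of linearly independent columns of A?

3

Row reduce to echelon form.
R2 ← R2 − R1: [0, 0, 3, -2]
R3 ← R3 − (3)·R1: [0, -10, -11, -1]
R4 ← R4 − (6)·R1: [0, -22, -17, -7]
R5 ← R5 + (3)·R1: [0, 12, 9, 4]
R6 ← R6 + (3)·R1: [0, 14, 10, 5]
Swap R2 ↔ R3
R4 ← R4 − (11/5)·R2: [0, 0, 36/5, -24/5]
R5 ← R5 + (6/5)·R2: [0, 0, -21/5, 14/5]
R6 ← R6 + (7/5)·R2: [0, 0, -27/5, 18/5]
R4 ← R4 − (12/5)·R3: [0, 0, 0, 0]
R5 ← R5 + (7/5)·R3: [0, 0, 0, 0]
R6 ← R6 + (9/5)·R3: [0, 0, 0, 0]
Echelon form has 3 nonzero rows, so rank(A) = 3.
The rank gives the maximum number of linearly independent columns: 3.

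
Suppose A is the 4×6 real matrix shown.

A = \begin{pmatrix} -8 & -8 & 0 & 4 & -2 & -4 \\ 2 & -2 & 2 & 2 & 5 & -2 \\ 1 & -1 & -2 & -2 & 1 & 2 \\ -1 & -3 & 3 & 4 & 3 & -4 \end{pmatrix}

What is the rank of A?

3

Row reduce to echelon form.
R2 ← R2 + (1/4)·R1: [0, -4, 2, 3, 9/2, -3]
R3 ← R3 + (1/8)·R1: [0, -2, -2, -3/2, 3/4, 3/2]
R4 ← R4 − (1/8)·R1: [0, -2, 3, 7/2, 13/4, -7/2]
R3 ← R3 − (1/2)·R2: [0, 0, -3, -3, -3/2, 3]
R4 ← R4 − (1/2)·R2: [0, 0, 2, 2, 1, -2]
R4 ← R4 + (2/3)·R3: [0, 0, 0, 0, 0, 0]
Echelon form has 3 nonzero rows, so rank(A) = 3.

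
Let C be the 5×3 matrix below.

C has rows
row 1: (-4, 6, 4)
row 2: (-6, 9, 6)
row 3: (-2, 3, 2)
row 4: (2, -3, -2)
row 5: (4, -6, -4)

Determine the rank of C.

1

Row reduce to echelon form.
R2 ← R2 − (3/2)·R1: [0, 0, 0]
R3 ← R3 − (1/2)·R1: [0, 0, 0]
R4 ← R4 + (1/2)·R1: [0, 0, 0]
R5 ← R5 + R1: [0, 0, 0]
Echelon form has 1 nonzero row, so rank(C) = 1.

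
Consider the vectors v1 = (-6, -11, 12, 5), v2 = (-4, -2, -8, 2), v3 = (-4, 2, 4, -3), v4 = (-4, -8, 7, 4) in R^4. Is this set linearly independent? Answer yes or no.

no

Form the matrix with these vectors as rows and row reduce.
R2 ← R2 − (2/3)·R1: [0, 16/3, -16, -4/3]
R3 ← R3 − (2/3)·R1: [0, 28/3, -4, -19/3]
R4 ← R4 − (2/3)·R1: [0, -2/3, -1, 2/3]
R3 ← R3 − (7/4)·R2: [0, 0, 24, -4]
R4 ← R4 + (1/8)·R2: [0, 0, -3, 1/2]
R4 ← R4 + (1/8)·R3: [0, 0, 0, 0]
3 nonzero rows, so the 4 vectors span a space of dimension 3.
Since 3 < 4, the vectors are linearly dependent.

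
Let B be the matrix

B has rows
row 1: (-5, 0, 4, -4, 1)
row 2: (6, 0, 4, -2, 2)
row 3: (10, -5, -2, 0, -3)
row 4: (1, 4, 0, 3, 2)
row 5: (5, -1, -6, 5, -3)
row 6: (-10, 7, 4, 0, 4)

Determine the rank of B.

4

Row reduce to echelon form.
R2 ← R2 + (6/5)·R1: [0, 0, 44/5, -34/5, 16/5]
R3 ← R3 + (2)·R1: [0, -5, 6, -8, -1]
R4 ← R4 + (1/5)·R1: [0, 4, 4/5, 11/5, 11/5]
R5 ← R5 + R1: [0, -1, -2, 1, -2]
R6 ← R6 − (2)·R1: [0, 7, -4, 8, 2]
Swap R2 ↔ R3
R4 ← R4 + (4/5)·R2: [0, 0, 28/5, -21/5, 7/5]
R5 ← R5 − (1/5)·R2: [0, 0, -16/5, 13/5, -9/5]
R6 ← R6 + (7/5)·R2: [0, 0, 22/5, -16/5, 3/5]
R4 ← R4 − (7/11)·R3: [0, 0, 0, 7/55, -7/11]
R5 ← R5 + (4/11)·R3: [0, 0, 0, 7/55, -7/11]
R6 ← R6 − (1/2)·R3: [0, 0, 0, 1/5, -1]
R5 ← R5 − R4: [0, 0, 0, 0, 0]
R6 ← R6 − (11/7)·R4: [0, 0, 0, 0, 0]
Echelon form has 4 nonzero rows, so rank(B) = 4.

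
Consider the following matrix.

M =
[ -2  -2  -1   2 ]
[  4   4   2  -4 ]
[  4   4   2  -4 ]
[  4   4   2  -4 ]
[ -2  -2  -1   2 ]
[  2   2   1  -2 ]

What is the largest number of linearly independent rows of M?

Row reduce to echelon form.
R2 ← R2 + (2)·R1: [0, 0, 0, 0]
R3 ← R3 + (2)·R1: [0, 0, 0, 0]
R4 ← R4 + (2)·R1: [0, 0, 0, 0]
R5 ← R5 − R1: [0, 0, 0, 0]
R6 ← R6 + R1: [0, 0, 0, 0]
Echelon form has 1 nonzero row, so rank(M) = 1.
The rank gives the maximum number of linearly independent rows: 1.

1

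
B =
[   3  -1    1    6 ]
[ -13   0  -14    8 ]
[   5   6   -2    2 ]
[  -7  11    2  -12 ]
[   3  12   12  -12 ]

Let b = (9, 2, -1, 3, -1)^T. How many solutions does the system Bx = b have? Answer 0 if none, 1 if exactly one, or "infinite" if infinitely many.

Row reduce the augmented matrix [B | b].
R2 ← R2 + (13/3)·R1: [0, -13/3, -29/3, 34, 41]
R3 ← R3 − (5/3)·R1: [0, 23/3, -11/3, -8, -16]
R4 ← R4 + (7/3)·R1: [0, 26/3, 13/3, 2, 24]
R5 ← R5 − R1: [0, 13, 11, -18, -10]
R3 ← R3 + (23/13)·R2: [0, 0, -270/13, 678/13, 735/13]
R4 ← R4 + (2)·R2: [0, 0, -15, 70, 106]
R5 ← R5 + (3)·R2: [0, 0, -18, 84, 113]
R4 ← R4 − (13/18)·R3: [0, 0, 0, 97/3, 391/6]
R5 ← R5 − (13/15)·R3: [0, 0, 0, 194/5, 64]
R5 ← R5 − (6/5)·R4: [0, 0, 0, 0, -71/5]
The echelon form has 5 nonzero rows; the last pivot sits in the augmented column, so rank(B) = 4 but rank([B|b]) = 5.
Since the ranks differ, the system is inconsistent.
It has no solutions.

0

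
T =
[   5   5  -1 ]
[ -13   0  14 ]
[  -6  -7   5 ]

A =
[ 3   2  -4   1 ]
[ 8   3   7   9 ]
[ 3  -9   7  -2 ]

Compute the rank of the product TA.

First compute TA:
[[ 52,  34,   8,  52],
 [  3, -152, 150, -41],
 [-59, -78,  10, -79]]
Now row reduce the product.
R2 ← R2 − (3/52)·R1: [0, -4003/26, 1944/13, -44]
R3 ← R3 + (59/52)·R1: [0, -1025/26, 248/13, -20]
R3 ← R3 − (1025/4003)·R2: [0, 0, -76912/4003, -34960/4003]
3 nonzero rows, so rank(TA) = 3.

3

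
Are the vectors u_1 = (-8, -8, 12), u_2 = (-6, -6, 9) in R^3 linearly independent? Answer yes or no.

no

Form the matrix with these vectors as rows and row reduce.
R2 ← R2 − (3/4)·R1: [0, 0, 0]
1 nonzero row, so the 2 vectors span a space of dimension 1.
Since 1 < 2, the vectors are linearly dependent.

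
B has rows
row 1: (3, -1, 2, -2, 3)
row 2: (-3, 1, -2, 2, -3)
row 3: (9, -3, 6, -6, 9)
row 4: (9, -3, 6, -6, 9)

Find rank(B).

1

Row reduce to echelon form.
R2 ← R2 + R1: [0, 0, 0, 0, 0]
R3 ← R3 − (3)·R1: [0, 0, 0, 0, 0]
R4 ← R4 − (3)·R1: [0, 0, 0, 0, 0]
Echelon form has 1 nonzero row, so rank(B) = 1.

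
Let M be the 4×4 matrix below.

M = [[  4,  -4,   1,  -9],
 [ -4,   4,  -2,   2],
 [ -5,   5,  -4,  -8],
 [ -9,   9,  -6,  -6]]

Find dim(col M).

Row reduce to echelon form.
R2 ← R2 + R1: [0, 0, -1, -7]
R3 ← R3 + (5/4)·R1: [0, 0, -11/4, -77/4]
R4 ← R4 + (9/4)·R1: [0, 0, -15/4, -105/4]
R3 ← R3 − (11/4)·R2: [0, 0, 0, 0]
R4 ← R4 − (15/4)·R2: [0, 0, 0, 0]
Echelon form has 2 nonzero rows, so rank(M) = 2.
The column space has dimension equal to the rank: 2.

2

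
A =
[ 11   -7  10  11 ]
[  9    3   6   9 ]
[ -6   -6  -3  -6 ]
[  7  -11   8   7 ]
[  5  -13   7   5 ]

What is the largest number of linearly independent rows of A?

Row reduce to echelon form.
R2 ← R2 − (9/11)·R1: [0, 96/11, -24/11, 0]
R3 ← R3 + (6/11)·R1: [0, -108/11, 27/11, 0]
R4 ← R4 − (7/11)·R1: [0, -72/11, 18/11, 0]
R5 ← R5 − (5/11)·R1: [0, -108/11, 27/11, 0]
R3 ← R3 + (9/8)·R2: [0, 0, 0, 0]
R4 ← R4 + (3/4)·R2: [0, 0, 0, 0]
R5 ← R5 + (9/8)·R2: [0, 0, 0, 0]
Echelon form has 2 nonzero rows, so rank(A) = 2.
The rank gives the maximum number of linearly independent rows: 2.

2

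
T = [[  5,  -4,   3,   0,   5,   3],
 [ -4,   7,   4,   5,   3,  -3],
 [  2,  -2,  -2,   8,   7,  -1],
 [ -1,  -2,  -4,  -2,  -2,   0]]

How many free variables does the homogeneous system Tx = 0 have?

Row reduce to echelon form.
R2 ← R2 + (4/5)·R1: [0, 19/5, 32/5, 5, 7, -3/5]
R3 ← R3 − (2/5)·R1: [0, -2/5, -16/5, 8, 5, -11/5]
R4 ← R4 + (1/5)·R1: [0, -14/5, -17/5, -2, -1, 3/5]
R3 ← R3 + (2/19)·R2: [0, 0, -48/19, 162/19, 109/19, -43/19]
R4 ← R4 + (14/19)·R2: [0, 0, 25/19, 32/19, 79/19, 3/19]
R4 ← R4 + (25/48)·R3: [0, 0, 0, 49/8, 343/48, -49/48]
4 nonzero rows, so rank(T) = 4.
T has 6 columns; by rank–nullity, nullity = 6 − 4 = 2.

2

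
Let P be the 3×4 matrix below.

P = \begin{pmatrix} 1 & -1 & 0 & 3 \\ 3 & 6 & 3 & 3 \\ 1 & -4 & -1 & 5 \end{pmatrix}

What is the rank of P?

2

Row reduce to echelon form.
R2 ← R2 − (3)·R1: [0, 9, 3, -6]
R3 ← R3 − R1: [0, -3, -1, 2]
R3 ← R3 + (1/3)·R2: [0, 0, 0, 0]
Echelon form has 2 nonzero rows, so rank(P) = 2.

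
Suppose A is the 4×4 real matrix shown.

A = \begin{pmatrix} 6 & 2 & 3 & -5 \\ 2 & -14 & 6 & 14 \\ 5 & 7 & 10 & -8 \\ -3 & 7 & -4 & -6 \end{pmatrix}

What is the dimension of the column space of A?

3

Row reduce to echelon form.
R2 ← R2 − (1/3)·R1: [0, -44/3, 5, 47/3]
R3 ← R3 − (5/6)·R1: [0, 16/3, 15/2, -23/6]
R4 ← R4 + (1/2)·R1: [0, 8, -5/2, -17/2]
R3 ← R3 + (4/11)·R2: [0, 0, 205/22, 41/22]
R4 ← R4 + (6/11)·R2: [0, 0, 5/22, 1/22]
R4 ← R4 − (1/41)·R3: [0, 0, 0, 0]
Echelon form has 3 nonzero rows, so rank(A) = 3.
The column space has dimension equal to the rank: 3.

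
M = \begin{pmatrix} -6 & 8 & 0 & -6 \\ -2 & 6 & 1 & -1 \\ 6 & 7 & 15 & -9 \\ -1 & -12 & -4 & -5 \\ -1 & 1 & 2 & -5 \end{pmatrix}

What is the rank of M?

Row reduce to echelon form.
R2 ← R2 − (1/3)·R1: [0, 10/3, 1, 1]
R3 ← R3 + R1: [0, 15, 15, -15]
R4 ← R4 − (1/6)·R1: [0, -40/3, -4, -4]
R5 ← R5 − (1/6)·R1: [0, -1/3, 2, -4]
R3 ← R3 − (9/2)·R2: [0, 0, 21/2, -39/2]
R4 ← R4 + (4)·R2: [0, 0, 0, 0]
R5 ← R5 + (1/10)·R2: [0, 0, 21/10, -39/10]
R5 ← R5 − (1/5)·R3: [0, 0, 0, 0]
Echelon form has 3 nonzero rows, so rank(M) = 3.

3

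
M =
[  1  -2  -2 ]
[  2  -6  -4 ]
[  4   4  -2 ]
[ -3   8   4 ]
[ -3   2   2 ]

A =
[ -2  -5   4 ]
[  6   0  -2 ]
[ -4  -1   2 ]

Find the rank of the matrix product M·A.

2

First compute MA:
[[ -6,  -3,   4],
 [-24,  -6,  12],
 [ 24, -18,   4],
 [ 38,  11, -20],
 [ 10,  13, -12]]
Now row reduce the product.
R2 ← R2 − (4)·R1: [0, 6, -4]
R3 ← R3 + (4)·R1: [0, -30, 20]
R4 ← R4 + (19/3)·R1: [0, -8, 16/3]
R5 ← R5 + (5/3)·R1: [0, 8, -16/3]
R3 ← R3 + (5)·R2: [0, 0, 0]
R4 ← R4 + (4/3)·R2: [0, 0, 0]
R5 ← R5 − (4/3)·R2: [0, 0, 0]
2 nonzero rows, so rank(MA) = 2.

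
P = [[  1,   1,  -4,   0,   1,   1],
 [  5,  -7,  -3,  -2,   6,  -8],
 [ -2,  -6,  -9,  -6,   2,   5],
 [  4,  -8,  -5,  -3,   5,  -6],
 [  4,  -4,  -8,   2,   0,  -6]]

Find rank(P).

Row reduce to echelon form.
R2 ← R2 − (5)·R1: [0, -12, 17, -2, 1, -13]
R3 ← R3 + (2)·R1: [0, -4, -17, -6, 4, 7]
R4 ← R4 − (4)·R1: [0, -12, 11, -3, 1, -10]
R5 ← R5 − (4)·R1: [0, -8, 8, 2, -4, -10]
R3 ← R3 − (1/3)·R2: [0, 0, -68/3, -16/3, 11/3, 34/3]
R4 ← R4 − R2: [0, 0, -6, -1, 0, 3]
R5 ← R5 − (2/3)·R2: [0, 0, -10/3, 10/3, -14/3, -4/3]
R4 ← R4 − (9/34)·R3: [0, 0, 0, 7/17, -33/34, 0]
R5 ← R5 − (5/34)·R3: [0, 0, 0, 70/17, -177/34, -3]
R5 ← R5 − (10)·R4: [0, 0, 0, 0, 9/2, -3]
Echelon form has 5 nonzero rows, so rank(P) = 5.

5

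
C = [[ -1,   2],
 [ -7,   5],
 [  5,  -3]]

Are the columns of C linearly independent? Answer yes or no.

yes

Row reduce C to echelon form.
R2 ← R2 − (7)·R1: [0, -9]
R3 ← R3 + (5)·R1: [0, 7]
R3 ← R3 + (7/9)·R2: [0, 0]
2 pivots among 2 columns.
Every column is a pivot column, so the columns are linearly independent.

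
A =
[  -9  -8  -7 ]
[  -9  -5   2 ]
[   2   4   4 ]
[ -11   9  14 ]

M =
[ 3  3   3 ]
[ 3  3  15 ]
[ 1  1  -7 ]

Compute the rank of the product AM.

First compute AM:
[[-58, -58, -98],
 [-40, -40, -116],
 [ 22,  22,  38],
 [  8,   8,   4]]
Now row reduce the product.
R2 ← R2 − (20/29)·R1: [0, 0, -1404/29]
R3 ← R3 + (11/29)·R1: [0, 0, 24/29]
R4 ← R4 + (4/29)·R1: [0, 0, -276/29]
R3 ← R3 + (2/117)·R2: [0, 0, 0]
R4 ← R4 − (23/117)·R2: [0, 0, 0]
2 nonzero rows, so rank(AM) = 2.

2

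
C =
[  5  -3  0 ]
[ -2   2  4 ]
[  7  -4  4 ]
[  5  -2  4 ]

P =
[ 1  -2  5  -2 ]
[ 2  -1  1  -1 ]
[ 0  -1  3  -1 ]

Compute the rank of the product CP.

First compute CP:
[[ -1,  -7,  22,  -7],
 [  2,  -2,   4,  -2],
 [ -1, -14,  43, -14],
 [  1, -12,  35, -12]]
Now row reduce the product.
R2 ← R2 + (2)·R1: [0, -16, 48, -16]
R3 ← R3 − R1: [0, -7, 21, -7]
R4 ← R4 + R1: [0, -19, 57, -19]
R3 ← R3 − (7/16)·R2: [0, 0, 0, 0]
R4 ← R4 − (19/16)·R2: [0, 0, 0, 0]
2 nonzero rows, so rank(CP) = 2.

2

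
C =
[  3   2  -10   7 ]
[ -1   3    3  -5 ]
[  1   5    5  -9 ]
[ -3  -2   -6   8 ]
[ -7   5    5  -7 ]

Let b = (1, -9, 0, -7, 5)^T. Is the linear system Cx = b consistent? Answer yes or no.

Row reduce the augmented matrix [C | b].
R2 ← R2 + (1/3)·R1: [0, 11/3, -1/3, -8/3, -26/3]
R3 ← R3 − (1/3)·R1: [0, 13/3, 25/3, -34/3, -1/3]
R4 ← R4 + R1: [0, 0, -16, 15, -6]
R5 ← R5 + (7/3)·R1: [0, 29/3, -55/3, 28/3, 22/3]
R3 ← R3 − (13/11)·R2: [0, 0, 96/11, -90/11, 109/11]
R5 ← R5 − (29/11)·R2: [0, 0, -192/11, 180/11, 332/11]
R4 ← R4 + (11/6)·R3: [0, 0, 0, 0, 73/6]
R5 ← R5 + (2)·R3: [0, 0, 0, 0, 50]
R5 ← R5 − (300/73)·R4: [0, 0, 0, 0, 0]
The echelon form has 4 nonzero rows; the last pivot sits in the augmented column, so rank(C) = 3 but rank([C|b]) = 4.
Since the ranks differ, the system is inconsistent.

no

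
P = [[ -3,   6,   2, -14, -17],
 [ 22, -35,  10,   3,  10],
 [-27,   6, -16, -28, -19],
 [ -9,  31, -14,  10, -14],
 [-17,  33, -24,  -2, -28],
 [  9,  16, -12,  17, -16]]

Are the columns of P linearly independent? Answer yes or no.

yes

Row reduce P to echelon form.
R2 ← R2 + (22/3)·R1: [0, 9, 74/3, -299/3, -344/3]
R3 ← R3 − (9)·R1: [0, -48, -34, 98, 134]
R4 ← R4 − (3)·R1: [0, 13, -20, 52, 37]
R5 ← R5 − (17/3)·R1: [0, -1, -106/3, 232/3, 205/3]
R6 ← R6 + (3)·R1: [0, 34, -6, -25, -67]
R3 ← R3 + (16/3)·R2: [0, 0, 878/9, -3902/9, -4298/9]
R4 ← R4 − (13/9)·R2: [0, 0, -1502/27, 5291/27, 5471/27]
R5 ← R5 + (1/9)·R2: [0, 0, -880/27, 1789/27, 1501/27]
R6 ← R6 − (34/9)·R2: [0, 0, -2678/27, 9491/27, 9887/27]
R4 ← R4 + (751/1317)·R3: [0, 0, 0, -67517/1317, -91781/1317]
R5 ← R5 + (440/1317)·R3: [0, 0, 0, -103501/1317, -136909/1317]
R6 ← R6 + (1339/1317)·R3: [0, 0, 0, -117581/1317, -157181/1317]
R5 ← R5 − (103501/67517)·R4: [0, 0, 0, 0, 194184/67517]
R6 ← R6 − (117581/67517)·R4: [0, 0, 0, 0, 136152/67517]
R6 ← R6 − (61/87)·R5: [0, 0, 0, 0, 0]
5 pivots among 5 columns.
Every column is a pivot column, so the columns are linearly independent.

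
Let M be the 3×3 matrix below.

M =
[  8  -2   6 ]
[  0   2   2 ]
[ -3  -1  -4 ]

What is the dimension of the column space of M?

Row reduce to echelon form.
R3 ← R3 + (3/8)·R1: [0, -7/4, -7/4]
R3 ← R3 + (7/8)·R2: [0, 0, 0]
Echelon form has 2 nonzero rows, so rank(M) = 2.
The column space has dimension equal to the rank: 2.

2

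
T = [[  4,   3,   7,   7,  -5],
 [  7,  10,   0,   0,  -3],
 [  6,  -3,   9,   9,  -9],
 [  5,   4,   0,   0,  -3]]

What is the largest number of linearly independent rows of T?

Row reduce to echelon form.
R2 ← R2 − (7/4)·R1: [0, 19/4, -49/4, -49/4, 23/4]
R3 ← R3 − (3/2)·R1: [0, -15/2, -3/2, -3/2, -3/2]
R4 ← R4 − (5/4)·R1: [0, 1/4, -35/4, -35/4, 13/4]
R3 ← R3 + (30/19)·R2: [0, 0, -396/19, -396/19, 144/19]
R4 ← R4 − (1/19)·R2: [0, 0, -154/19, -154/19, 56/19]
R4 ← R4 − (7/18)·R3: [0, 0, 0, 0, 0]
Echelon form has 3 nonzero rows, so rank(T) = 3.
The rank gives the maximum number of linearly independent rows: 3.

3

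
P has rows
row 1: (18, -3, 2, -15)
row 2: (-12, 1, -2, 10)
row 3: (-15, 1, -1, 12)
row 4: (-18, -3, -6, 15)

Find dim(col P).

Row reduce to echelon form.
R2 ← R2 + (2/3)·R1: [0, -1, -2/3, 0]
R3 ← R3 + (5/6)·R1: [0, -3/2, 2/3, -1/2]
R4 ← R4 + R1: [0, -6, -4, 0]
R3 ← R3 − (3/2)·R2: [0, 0, 5/3, -1/2]
R4 ← R4 − (6)·R2: [0, 0, 0, 0]
Echelon form has 3 nonzero rows, so rank(P) = 3.
The column space has dimension equal to the rank: 3.

3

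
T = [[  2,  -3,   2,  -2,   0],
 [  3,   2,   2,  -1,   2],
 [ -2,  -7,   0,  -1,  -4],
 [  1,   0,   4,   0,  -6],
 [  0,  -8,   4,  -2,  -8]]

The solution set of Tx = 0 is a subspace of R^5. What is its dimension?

Row reduce to echelon form.
R2 ← R2 − (3/2)·R1: [0, 13/2, -1, 2, 2]
R3 ← R3 + R1: [0, -10, 2, -3, -4]
R4 ← R4 − (1/2)·R1: [0, 3/2, 3, 1, -6]
R3 ← R3 + (20/13)·R2: [0, 0, 6/13, 1/13, -12/13]
R4 ← R4 − (3/13)·R2: [0, 0, 42/13, 7/13, -84/13]
R5 ← R5 + (16/13)·R2: [0, 0, 36/13, 6/13, -72/13]
R4 ← R4 − (7)·R3: [0, 0, 0, 0, 0]
R5 ← R5 − (6)·R3: [0, 0, 0, 0, 0]
3 nonzero rows, so rank(T) = 3.
T has 5 columns; by rank–nullity, nullity = 5 − 3 = 2.

2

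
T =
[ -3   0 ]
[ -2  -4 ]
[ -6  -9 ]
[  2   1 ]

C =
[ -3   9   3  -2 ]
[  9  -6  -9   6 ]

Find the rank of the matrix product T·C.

First compute TC:
[[  9, -27,  -9,   6],
 [-30,   6,  30, -20],
 [-63,   0,  63, -42],
 [  3,  12,  -3,   2]]
Now row reduce the product.
R2 ← R2 + (10/3)·R1: [0, -84, 0, 0]
R3 ← R3 + (7)·R1: [0, -189, 0, 0]
R4 ← R4 − (1/3)·R1: [0, 21, 0, 0]
R3 ← R3 − (9/4)·R2: [0, 0, 0, 0]
R4 ← R4 + (1/4)·R2: [0, 0, 0, 0]
2 nonzero rows, so rank(TC) = 2.

2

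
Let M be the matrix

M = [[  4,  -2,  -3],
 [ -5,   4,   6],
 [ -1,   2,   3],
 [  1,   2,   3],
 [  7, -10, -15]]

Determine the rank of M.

Row reduce to echelon form.
R2 ← R2 + (5/4)·R1: [0, 3/2, 9/4]
R3 ← R3 + (1/4)·R1: [0, 3/2, 9/4]
R4 ← R4 − (1/4)·R1: [0, 5/2, 15/4]
R5 ← R5 − (7/4)·R1: [0, -13/2, -39/4]
R3 ← R3 − R2: [0, 0, 0]
R4 ← R4 − (5/3)·R2: [0, 0, 0]
R5 ← R5 + (13/3)·R2: [0, 0, 0]
Echelon form has 2 nonzero rows, so rank(M) = 2.

2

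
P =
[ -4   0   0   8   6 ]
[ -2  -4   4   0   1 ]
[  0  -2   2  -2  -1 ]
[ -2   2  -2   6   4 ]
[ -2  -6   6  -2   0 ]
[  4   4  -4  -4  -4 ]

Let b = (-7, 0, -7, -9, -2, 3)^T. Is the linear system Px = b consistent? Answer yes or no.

Row reduce the augmented matrix [P | b].
R2 ← R2 − (1/2)·R1: [0, -4, 4, -4, -2, 7/2]
R4 ← R4 − (1/2)·R1: [0, 2, -2, 2, 1, -11/2]
R5 ← R5 − (1/2)·R1: [0, -6, 6, -6, -3, 3/2]
R6 ← R6 + R1: [0, 4, -4, 4, 2, -4]
R3 ← R3 − (1/2)·R2: [0, 0, 0, 0, 0, -35/4]
R4 ← R4 + (1/2)·R2: [0, 0, 0, 0, 0, -15/4]
R5 ← R5 − (3/2)·R2: [0, 0, 0, 0, 0, -15/4]
R6 ← R6 + R2: [0, 0, 0, 0, 0, -1/2]
R4 ← R4 − (3/7)·R3: [0, 0, 0, 0, 0, 0]
R5 ← R5 − (3/7)·R3: [0, 0, 0, 0, 0, 0]
R6 ← R6 − (2/35)·R3: [0, 0, 0, 0, 0, 0]
The echelon form has 3 nonzero rows; the last pivot sits in the augmented column, so rank(P) = 2 but rank([P|b]) = 3.
Since the ranks differ, the system is inconsistent.

no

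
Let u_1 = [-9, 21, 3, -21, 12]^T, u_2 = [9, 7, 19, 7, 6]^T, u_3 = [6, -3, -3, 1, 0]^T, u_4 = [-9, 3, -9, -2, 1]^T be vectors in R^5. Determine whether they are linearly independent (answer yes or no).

yes

Form the matrix with these vectors as rows and row reduce.
R2 ← R2 + R1: [0, 28, 22, -14, 18]
R3 ← R3 + (2/3)·R1: [0, 11, -1, -13, 8]
R4 ← R4 − R1: [0, -18, -12, 19, -11]
R3 ← R3 − (11/28)·R2: [0, 0, -135/14, -15/2, 13/14]
R4 ← R4 + (9/14)·R2: [0, 0, 15/7, 10, 4/7]
R4 ← R4 + (2/9)·R3: [0, 0, 0, 25/3, 7/9]
4 nonzero rows, so the 4 vectors span a space of dimension 4.
Since 4 = 4, the vectors are linearly independent.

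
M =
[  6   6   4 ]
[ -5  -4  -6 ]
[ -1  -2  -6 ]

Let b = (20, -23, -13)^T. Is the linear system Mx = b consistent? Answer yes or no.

yes

Row reduce the augmented matrix [M | b].
R2 ← R2 + (5/6)·R1: [0, 1, -8/3, -19/3]
R3 ← R3 + (1/6)·R1: [0, -1, -16/3, -29/3]
R3 ← R3 + R2: [0, 0, -8, -16]
The echelon form has 3 nonzero rows, and every pivot lies in the first 3 columns, so rank(M) = rank([M|b]) = 3.
The system is consistent.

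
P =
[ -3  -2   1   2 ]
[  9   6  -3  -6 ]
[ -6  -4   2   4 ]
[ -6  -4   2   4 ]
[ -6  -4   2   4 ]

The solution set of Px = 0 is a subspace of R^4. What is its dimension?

Row reduce to echelon form.
R2 ← R2 + (3)·R1: [0, 0, 0, 0]
R3 ← R3 − (2)·R1: [0, 0, 0, 0]
R4 ← R4 − (2)·R1: [0, 0, 0, 0]
R5 ← R5 − (2)·R1: [0, 0, 0, 0]
1 nonzero row, so rank(P) = 1.
P has 4 columns; by rank–nullity, nullity = 4 − 1 = 3.

3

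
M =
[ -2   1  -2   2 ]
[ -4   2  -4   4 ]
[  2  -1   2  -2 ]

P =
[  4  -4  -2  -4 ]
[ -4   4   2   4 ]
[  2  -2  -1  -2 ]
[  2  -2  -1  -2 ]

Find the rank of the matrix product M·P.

1

First compute MP:
[[-12,  12,   6,  12],
 [-24,  24,  12,  24],
 [ 12, -12,  -6, -12]]
Now row reduce the product.
R2 ← R2 − (2)·R1: [0, 0, 0, 0]
R3 ← R3 + R1: [0, 0, 0, 0]
1 nonzero row, so rank(MP) = 1.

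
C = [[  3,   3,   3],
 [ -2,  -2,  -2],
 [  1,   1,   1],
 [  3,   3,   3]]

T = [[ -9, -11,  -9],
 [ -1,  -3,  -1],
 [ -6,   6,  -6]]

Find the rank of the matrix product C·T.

First compute CT:
[[-48, -24, -48],
 [ 32,  16,  32],
 [-16,  -8, -16],
 [-48, -24, -48]]
Now row reduce the product.
R2 ← R2 + (2/3)·R1: [0, 0, 0]
R3 ← R3 − (1/3)·R1: [0, 0, 0]
R4 ← R4 − R1: [0, 0, 0]
1 nonzero row, so rank(CT) = 1.

1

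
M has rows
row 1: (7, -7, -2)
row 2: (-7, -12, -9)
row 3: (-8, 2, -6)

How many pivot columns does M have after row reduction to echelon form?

Row reduce to echelon form.
R2 ← R2 + R1: [0, -19, -11]
R3 ← R3 + (8/7)·R1: [0, -6, -58/7]
R3 ← R3 − (6/19)·R2: [0, 0, -640/133]
Echelon form has 3 nonzero rows, so rank(M) = 3.
Each nonzero row contributes one pivot column: 3 pivot columns.

3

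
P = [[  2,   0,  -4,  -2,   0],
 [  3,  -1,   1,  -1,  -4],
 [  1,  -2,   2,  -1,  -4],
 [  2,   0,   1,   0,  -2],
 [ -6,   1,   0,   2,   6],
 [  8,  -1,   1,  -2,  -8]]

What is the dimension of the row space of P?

3

Row reduce to echelon form.
R2 ← R2 − (3/2)·R1: [0, -1, 7, 2, -4]
R3 ← R3 − (1/2)·R1: [0, -2, 4, 0, -4]
R4 ← R4 − R1: [0, 0, 5, 2, -2]
R5 ← R5 + (3)·R1: [0, 1, -12, -4, 6]
R6 ← R6 − (4)·R1: [0, -1, 17, 6, -8]
R3 ← R3 − (2)·R2: [0, 0, -10, -4, 4]
R5 ← R5 + R2: [0, 0, -5, -2, 2]
R6 ← R6 − R2: [0, 0, 10, 4, -4]
R4 ← R4 + (1/2)·R3: [0, 0, 0, 0, 0]
R5 ← R5 − (1/2)·R3: [0, 0, 0, 0, 0]
R6 ← R6 + R3: [0, 0, 0, 0, 0]
Echelon form has 3 nonzero rows, so rank(P) = 3.
The row space has dimension equal to the rank: 3.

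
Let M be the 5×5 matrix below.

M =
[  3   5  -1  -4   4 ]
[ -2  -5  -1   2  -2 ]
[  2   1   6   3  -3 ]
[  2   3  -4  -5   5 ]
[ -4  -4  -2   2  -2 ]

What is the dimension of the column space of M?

Row reduce to echelon form.
R2 ← R2 + (2/3)·R1: [0, -5/3, -5/3, -2/3, 2/3]
R3 ← R3 − (2/3)·R1: [0, -7/3, 20/3, 17/3, -17/3]
R4 ← R4 − (2/3)·R1: [0, -1/3, -10/3, -7/3, 7/3]
R5 ← R5 + (4/3)·R1: [0, 8/3, -10/3, -10/3, 10/3]
R3 ← R3 − (7/5)·R2: [0, 0, 9, 33/5, -33/5]
R4 ← R4 − (1/5)·R2: [0, 0, -3, -11/5, 11/5]
R5 ← R5 + (8/5)·R2: [0, 0, -6, -22/5, 22/5]
R4 ← R4 + (1/3)·R3: [0, 0, 0, 0, 0]
R5 ← R5 + (2/3)·R3: [0, 0, 0, 0, 0]
Echelon form has 3 nonzero rows, so rank(M) = 3.
The column space has dimension equal to the rank: 3.

3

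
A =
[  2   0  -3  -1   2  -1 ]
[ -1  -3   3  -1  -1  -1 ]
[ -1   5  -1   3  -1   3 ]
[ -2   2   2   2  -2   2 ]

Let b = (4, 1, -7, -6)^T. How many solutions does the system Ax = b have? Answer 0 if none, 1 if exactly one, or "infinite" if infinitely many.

infinite

Row reduce the augmented matrix [A | b].
R2 ← R2 + (1/2)·R1: [0, -3, 3/2, -3/2, 0, -3/2, 3]
R3 ← R3 + (1/2)·R1: [0, 5, -5/2, 5/2, 0, 5/2, -5]
R4 ← R4 + R1: [0, 2, -1, 1, 0, 1, -2]
R3 ← R3 + (5/3)·R2: [0, 0, 0, 0, 0, 0, 0]
R4 ← R4 + (2/3)·R2: [0, 0, 0, 0, 0, 0, 0]
The echelon form has 2 nonzero rows, and every pivot lies in the first 6 columns, so rank(A) = rank([A|b]) = 2.
The system is consistent.
rank = 2 < 6 unknowns, so there are infinitely many solutions.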